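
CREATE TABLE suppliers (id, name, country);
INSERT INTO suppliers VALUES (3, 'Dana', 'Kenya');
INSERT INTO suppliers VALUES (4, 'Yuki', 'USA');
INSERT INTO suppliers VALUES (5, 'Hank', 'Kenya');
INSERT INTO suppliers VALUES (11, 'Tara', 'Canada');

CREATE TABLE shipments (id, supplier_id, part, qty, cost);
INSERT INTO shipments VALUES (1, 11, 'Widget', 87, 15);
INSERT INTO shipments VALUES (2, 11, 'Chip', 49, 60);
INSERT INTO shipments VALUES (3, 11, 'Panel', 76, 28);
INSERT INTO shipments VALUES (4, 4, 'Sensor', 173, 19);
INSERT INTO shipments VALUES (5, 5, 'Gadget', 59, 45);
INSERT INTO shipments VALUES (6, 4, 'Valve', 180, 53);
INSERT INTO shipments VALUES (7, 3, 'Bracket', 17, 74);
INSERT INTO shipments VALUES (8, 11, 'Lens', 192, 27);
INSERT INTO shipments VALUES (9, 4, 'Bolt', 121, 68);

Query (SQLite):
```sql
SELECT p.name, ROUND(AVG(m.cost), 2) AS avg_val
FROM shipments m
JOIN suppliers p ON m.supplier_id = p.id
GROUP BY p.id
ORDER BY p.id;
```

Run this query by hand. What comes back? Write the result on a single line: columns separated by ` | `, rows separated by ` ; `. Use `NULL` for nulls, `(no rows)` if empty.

Join each shipments row to its suppliers via supplier_id.
Group joined rows by suppliers.id; compute ROUND(AVG(m.cost), 2) per group.
  3: ids {7} → ROUND(AVG(m.cost), 2)=74
  4: ids {4, 6, 9} → ROUND(AVG(m.cost), 2)=46.67
  5: ids {5} → ROUND(AVG(m.cost), 2)=45
  11: ids {1, 2, 3, 8} → ROUND(AVG(m.cost), 2)=32.5

Dana | 74 ; Yuki | 46.67 ; Hank | 45 ; Tara | 32.5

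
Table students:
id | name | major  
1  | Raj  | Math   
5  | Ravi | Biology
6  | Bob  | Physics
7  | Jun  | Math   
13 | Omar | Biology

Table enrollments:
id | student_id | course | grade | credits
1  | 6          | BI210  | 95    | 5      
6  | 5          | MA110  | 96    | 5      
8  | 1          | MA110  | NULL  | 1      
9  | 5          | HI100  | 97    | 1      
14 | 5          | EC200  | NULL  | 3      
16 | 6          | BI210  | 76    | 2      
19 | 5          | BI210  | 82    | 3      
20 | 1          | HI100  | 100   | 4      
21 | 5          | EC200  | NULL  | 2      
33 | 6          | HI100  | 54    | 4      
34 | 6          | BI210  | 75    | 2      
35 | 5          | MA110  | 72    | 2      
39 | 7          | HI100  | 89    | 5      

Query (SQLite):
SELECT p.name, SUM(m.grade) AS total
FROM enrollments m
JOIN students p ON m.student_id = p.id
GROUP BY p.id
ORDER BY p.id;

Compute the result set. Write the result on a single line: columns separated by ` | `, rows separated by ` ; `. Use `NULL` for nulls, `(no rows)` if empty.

Raj | 100 ; Ravi | 347 ; Bob | 300 ; Jun | 89

Join each enrollments row to its students via student_id.
Group joined rows by students.id; compute SUM(m.grade) per group.
  1: ids {8, 20} → SUM(m.grade)=100
  5: ids {6, 9, 14, 19, 21, 35} → SUM(m.grade)=347
  6: ids {1, 16, 33, 34} → SUM(m.grade)=300
  7: ids {39} → SUM(m.grade)=89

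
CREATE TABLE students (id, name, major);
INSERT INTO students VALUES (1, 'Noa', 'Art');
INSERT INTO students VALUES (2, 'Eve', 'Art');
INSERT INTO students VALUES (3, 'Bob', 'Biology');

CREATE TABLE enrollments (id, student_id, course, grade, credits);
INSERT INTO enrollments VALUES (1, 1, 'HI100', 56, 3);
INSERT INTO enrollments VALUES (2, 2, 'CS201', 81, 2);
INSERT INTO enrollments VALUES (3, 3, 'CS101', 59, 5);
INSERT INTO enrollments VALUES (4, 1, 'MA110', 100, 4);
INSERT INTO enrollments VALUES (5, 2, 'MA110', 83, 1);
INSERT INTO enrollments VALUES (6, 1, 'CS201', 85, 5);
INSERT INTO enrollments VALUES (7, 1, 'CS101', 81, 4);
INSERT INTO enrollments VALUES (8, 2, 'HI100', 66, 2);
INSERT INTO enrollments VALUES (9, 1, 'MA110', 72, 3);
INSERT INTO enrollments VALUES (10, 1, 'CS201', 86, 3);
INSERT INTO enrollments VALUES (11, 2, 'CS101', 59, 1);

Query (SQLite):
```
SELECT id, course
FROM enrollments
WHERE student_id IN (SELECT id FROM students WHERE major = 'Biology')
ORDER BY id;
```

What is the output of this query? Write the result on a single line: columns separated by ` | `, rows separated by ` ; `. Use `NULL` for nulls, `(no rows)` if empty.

Inner query: students.id where major = 'Biology'.
Outer: keep enrollments rows whose student_id is in that set.
Inner query → {3}

3 | CS101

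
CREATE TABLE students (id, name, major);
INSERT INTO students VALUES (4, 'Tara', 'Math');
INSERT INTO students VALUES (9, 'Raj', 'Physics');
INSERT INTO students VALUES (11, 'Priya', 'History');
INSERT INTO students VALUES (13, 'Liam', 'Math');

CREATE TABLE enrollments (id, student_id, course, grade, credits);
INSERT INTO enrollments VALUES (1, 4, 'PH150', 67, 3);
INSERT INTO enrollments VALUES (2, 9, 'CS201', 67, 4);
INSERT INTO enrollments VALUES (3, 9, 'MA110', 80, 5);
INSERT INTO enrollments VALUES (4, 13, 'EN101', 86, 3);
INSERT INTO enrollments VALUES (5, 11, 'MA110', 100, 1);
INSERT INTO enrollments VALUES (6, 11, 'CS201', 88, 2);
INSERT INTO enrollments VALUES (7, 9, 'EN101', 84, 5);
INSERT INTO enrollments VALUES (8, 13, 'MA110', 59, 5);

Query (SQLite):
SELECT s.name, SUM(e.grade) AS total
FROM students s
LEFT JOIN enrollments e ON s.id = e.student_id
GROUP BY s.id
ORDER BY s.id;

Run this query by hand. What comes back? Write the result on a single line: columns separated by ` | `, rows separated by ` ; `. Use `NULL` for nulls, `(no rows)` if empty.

LEFT JOIN keeps every students row; unmatched ones get NULL for enrollments columns.
Group by students.id and compute SUM(e.grade). SUM over an all-NULL group is NULL.
  4: ids {1} → SUM(e.grade)=67
  9: ids {2, 3, 7} → SUM(e.grade)=231
  11: ids {5, 6} → SUM(e.grade)=188
  13: ids {4, 8} → SUM(e.grade)=145

Tara | 67 ; Raj | 231 ; Priya | 188 ; Liam | 145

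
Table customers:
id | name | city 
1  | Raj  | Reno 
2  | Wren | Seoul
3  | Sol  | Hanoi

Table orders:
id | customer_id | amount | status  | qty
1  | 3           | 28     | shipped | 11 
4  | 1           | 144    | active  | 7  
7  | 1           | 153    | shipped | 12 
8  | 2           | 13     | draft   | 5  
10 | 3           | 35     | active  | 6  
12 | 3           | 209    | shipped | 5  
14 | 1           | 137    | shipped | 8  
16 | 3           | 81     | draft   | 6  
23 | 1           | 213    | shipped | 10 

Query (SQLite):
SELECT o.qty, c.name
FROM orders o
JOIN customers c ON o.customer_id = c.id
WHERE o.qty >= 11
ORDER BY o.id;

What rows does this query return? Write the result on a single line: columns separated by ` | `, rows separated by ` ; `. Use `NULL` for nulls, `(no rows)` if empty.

Each orders row matches the customers row where customer_id = customers.id.
Then keep rows with o.qty >= 11.

11 | Sol ; 12 | Raj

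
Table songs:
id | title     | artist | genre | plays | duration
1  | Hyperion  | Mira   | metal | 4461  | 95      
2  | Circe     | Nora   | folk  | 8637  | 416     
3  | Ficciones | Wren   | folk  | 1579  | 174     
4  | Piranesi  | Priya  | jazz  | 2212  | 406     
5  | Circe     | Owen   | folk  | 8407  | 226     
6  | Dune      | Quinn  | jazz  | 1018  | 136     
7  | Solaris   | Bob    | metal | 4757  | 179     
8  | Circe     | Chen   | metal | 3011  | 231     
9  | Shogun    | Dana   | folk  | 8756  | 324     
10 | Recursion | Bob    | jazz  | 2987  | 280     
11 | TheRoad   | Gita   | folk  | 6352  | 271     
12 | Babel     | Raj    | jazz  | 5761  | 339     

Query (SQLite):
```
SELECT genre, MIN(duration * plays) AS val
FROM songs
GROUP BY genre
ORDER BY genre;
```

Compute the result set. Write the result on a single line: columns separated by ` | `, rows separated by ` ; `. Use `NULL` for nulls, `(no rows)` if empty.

folk | 274746 ; jazz | 138448 ; metal | 423795

For each row compute duration * plays.
Group by genre; take MIN of the expression per group.
  folk: ids {2, 3, 5, 9, 11} → MIN(duration * plays)=274746
  jazz: ids {4, 6, 10, 12} → MIN(duration * plays)=138448
  metal: ids {1, 7, 8} → MIN(duration * plays)=423795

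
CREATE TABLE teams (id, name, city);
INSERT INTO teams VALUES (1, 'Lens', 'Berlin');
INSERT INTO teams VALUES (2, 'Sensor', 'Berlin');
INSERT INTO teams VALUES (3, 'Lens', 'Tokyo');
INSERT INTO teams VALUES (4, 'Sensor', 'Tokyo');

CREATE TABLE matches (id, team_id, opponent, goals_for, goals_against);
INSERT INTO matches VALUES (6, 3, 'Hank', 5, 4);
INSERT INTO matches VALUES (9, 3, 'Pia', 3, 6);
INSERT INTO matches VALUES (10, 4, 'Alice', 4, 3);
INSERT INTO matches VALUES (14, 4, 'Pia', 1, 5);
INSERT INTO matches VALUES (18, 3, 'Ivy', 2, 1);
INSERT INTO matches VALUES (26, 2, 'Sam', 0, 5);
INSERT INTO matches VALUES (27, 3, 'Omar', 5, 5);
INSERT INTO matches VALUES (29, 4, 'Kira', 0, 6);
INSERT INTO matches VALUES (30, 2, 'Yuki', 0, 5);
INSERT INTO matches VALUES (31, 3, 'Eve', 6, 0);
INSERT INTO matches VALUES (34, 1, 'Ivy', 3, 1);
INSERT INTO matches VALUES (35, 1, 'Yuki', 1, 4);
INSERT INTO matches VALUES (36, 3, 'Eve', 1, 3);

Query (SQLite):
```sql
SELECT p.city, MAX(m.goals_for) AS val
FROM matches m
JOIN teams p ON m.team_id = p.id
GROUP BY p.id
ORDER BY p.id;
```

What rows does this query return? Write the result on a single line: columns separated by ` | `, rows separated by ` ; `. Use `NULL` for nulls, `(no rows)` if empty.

Berlin | 3 ; Berlin | 0 ; Tokyo | 6 ; Tokyo | 4

Join each matches row to its teams via team_id.
Group joined rows by teams.id; compute MAX(m.goals_for) per group.
  1: ids {34, 35} → MAX(m.goals_for)=3
  2: ids {26, 30} → MAX(m.goals_for)=0
  3: ids {6, 9, 18, 27, 31, 36} → MAX(m.goals_for)=6
  4: ids {10, 14, 29} → MAX(m.goals_for)=4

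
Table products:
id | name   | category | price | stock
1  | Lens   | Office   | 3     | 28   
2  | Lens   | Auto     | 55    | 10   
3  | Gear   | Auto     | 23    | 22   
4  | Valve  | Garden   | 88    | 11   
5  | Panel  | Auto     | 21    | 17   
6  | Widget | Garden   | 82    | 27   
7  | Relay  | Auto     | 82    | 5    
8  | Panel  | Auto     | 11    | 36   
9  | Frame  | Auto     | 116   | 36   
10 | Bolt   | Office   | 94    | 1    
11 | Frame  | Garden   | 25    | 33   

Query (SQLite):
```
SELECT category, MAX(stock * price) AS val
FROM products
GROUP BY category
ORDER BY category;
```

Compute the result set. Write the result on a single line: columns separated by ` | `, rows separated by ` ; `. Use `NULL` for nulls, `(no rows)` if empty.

Auto | 4176 ; Garden | 2214 ; Office | 94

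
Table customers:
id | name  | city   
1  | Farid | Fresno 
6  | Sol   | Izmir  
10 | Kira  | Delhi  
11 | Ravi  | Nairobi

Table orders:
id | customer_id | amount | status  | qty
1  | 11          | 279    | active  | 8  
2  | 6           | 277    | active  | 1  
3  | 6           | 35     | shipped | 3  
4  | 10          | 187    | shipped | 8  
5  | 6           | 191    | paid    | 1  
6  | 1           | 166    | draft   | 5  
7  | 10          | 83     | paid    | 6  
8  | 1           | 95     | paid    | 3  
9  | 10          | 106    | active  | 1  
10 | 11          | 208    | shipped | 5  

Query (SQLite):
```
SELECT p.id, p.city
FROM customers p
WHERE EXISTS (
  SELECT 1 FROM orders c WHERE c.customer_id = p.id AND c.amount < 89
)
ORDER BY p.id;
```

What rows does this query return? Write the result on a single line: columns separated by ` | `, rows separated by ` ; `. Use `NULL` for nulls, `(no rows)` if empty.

For each customers row, check whether any orders with matching customer_id has amount < 89.
Keep rows where that is true.

6 | Izmir ; 10 | Delhi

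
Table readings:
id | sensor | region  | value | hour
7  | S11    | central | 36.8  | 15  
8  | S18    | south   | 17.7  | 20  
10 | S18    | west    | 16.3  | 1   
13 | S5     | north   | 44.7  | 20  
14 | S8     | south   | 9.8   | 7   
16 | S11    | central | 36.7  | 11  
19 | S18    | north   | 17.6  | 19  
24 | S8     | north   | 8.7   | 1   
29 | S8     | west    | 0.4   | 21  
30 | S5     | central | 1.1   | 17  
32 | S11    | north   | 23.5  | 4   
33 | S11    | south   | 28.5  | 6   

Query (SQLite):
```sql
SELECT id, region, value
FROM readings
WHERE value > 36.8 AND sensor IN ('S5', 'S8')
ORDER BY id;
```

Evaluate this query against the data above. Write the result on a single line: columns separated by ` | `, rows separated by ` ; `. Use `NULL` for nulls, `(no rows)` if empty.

13 | north | 44.7

value > 36.8: ids {13}
sensor IN ('S5', 'S8'): ids {13, 14, 24, 29, 30}
Combine with AND.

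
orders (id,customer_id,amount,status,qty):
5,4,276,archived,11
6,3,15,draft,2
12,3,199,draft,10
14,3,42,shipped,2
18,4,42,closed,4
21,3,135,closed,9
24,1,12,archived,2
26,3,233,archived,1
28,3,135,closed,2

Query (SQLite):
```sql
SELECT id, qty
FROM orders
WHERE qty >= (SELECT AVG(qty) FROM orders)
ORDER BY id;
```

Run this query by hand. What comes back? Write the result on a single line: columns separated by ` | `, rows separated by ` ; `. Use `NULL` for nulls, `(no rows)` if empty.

5 | 11 ; 12 | 10 ; 21 | 9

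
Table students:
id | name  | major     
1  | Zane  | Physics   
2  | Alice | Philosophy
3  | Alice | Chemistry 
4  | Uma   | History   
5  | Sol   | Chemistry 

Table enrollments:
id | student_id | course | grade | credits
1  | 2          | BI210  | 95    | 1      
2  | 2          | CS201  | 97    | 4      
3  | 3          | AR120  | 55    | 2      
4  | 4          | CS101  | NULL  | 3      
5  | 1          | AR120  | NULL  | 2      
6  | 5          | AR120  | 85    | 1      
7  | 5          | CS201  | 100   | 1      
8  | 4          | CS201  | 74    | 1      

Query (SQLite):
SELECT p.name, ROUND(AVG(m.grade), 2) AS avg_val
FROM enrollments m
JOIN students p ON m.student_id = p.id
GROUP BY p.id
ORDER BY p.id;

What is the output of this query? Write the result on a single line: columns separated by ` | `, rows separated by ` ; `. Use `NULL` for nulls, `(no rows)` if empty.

Zane | NULL ; Alice | 96 ; Alice | 55 ; Uma | 74 ; Sol | 92.5

Join each enrollments row to its students via student_id.
Group joined rows by students.id; compute ROUND(AVG(m.grade), 2) per group.
  1: ids {5} → ROUND(AVG(m.grade), 2)=NULL
  2: ids {1, 2} → ROUND(AVG(m.grade), 2)=96
  3: ids {3} → ROUND(AVG(m.grade), 2)=55
  4: ids {4, 8} → ROUND(AVG(m.grade), 2)=74
  5: ids {6, 7} → ROUND(AVG(m.grade), 2)=92.5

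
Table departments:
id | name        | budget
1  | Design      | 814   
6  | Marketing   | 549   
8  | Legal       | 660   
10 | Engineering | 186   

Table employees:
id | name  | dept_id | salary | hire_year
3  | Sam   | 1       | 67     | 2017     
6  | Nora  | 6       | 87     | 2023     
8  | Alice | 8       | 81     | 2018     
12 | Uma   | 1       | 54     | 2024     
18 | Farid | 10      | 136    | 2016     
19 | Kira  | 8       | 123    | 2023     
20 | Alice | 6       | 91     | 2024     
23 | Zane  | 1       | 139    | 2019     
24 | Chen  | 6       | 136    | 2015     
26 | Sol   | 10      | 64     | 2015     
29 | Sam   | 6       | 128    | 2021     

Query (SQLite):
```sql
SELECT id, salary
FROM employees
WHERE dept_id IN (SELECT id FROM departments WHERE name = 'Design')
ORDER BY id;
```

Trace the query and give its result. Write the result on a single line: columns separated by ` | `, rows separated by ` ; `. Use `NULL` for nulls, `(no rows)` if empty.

3 | 67 ; 12 | 54 ; 23 | 139

Inner query: departments.id where name = 'Design'.
Outer: keep employees rows whose dept_id is in that set.
Inner query → {1}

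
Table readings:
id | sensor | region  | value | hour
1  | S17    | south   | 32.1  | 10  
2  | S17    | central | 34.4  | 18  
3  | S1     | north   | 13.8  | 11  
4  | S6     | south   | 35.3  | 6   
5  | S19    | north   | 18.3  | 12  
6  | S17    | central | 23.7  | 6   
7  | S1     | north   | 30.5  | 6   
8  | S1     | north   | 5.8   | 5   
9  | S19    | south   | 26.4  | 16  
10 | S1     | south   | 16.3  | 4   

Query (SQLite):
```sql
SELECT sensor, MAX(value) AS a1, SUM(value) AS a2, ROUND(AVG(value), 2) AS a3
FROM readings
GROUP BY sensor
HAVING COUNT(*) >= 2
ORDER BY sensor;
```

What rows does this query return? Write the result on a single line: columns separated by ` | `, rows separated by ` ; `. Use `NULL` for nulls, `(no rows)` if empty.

Group readings by sensor.
Per group compute: MAX(value), SUM(value), ROUND(AVG(value), 2).
HAVING: drop groups with fewer than 2 rows.
  S1: ids {3, 7, 8, 10} → MAX(value)=30.5, SUM(value)=66.4, ROUND(AVG(value), 2)=16.6
  S17: ids {1, 2, 6} → MAX(value)=34.4, SUM(value)=90.2, ROUND(AVG(value), 2)=30.07
  S19: ids {5, 9} → MAX(value)=26.4, SUM(value)=44.7, ROUND(AVG(value), 2)=22.35
  S6: ids {4} → MAX(value)=35.3, SUM(value)=35.3, ROUND(AVG(value), 2)=35.3

S1 | 30.5 | 66.4 | 16.6 ; S17 | 34.4 | 90.2 | 30.07 ; S19 | 26.4 | 44.7 | 22.35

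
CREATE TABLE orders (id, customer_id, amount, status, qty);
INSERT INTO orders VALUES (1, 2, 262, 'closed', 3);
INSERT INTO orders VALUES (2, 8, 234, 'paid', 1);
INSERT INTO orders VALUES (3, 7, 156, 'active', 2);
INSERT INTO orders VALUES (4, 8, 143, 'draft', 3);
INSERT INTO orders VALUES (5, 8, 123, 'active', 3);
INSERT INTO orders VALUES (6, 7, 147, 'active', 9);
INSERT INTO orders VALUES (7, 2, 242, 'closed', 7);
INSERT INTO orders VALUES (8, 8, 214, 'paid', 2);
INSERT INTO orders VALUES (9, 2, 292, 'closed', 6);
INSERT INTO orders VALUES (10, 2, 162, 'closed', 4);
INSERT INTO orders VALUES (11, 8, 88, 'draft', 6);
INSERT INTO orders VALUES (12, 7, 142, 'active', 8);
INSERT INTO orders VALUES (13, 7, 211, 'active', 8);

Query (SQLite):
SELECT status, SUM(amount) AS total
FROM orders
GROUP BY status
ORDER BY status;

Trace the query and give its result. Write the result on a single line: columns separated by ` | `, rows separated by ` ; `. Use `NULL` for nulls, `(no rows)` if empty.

Partition orders by status; compute SUM(amount) within each group.
  active: ids {3, 5, 6, 12, 13} → SUM(amount)=779
  closed: ids {1, 7, 9, 10} → SUM(amount)=958
  draft: ids {4, 11} → SUM(amount)=231
  paid: ids {2, 8} → SUM(amount)=448

active | 779 ; closed | 958 ; draft | 231 ; paid | 448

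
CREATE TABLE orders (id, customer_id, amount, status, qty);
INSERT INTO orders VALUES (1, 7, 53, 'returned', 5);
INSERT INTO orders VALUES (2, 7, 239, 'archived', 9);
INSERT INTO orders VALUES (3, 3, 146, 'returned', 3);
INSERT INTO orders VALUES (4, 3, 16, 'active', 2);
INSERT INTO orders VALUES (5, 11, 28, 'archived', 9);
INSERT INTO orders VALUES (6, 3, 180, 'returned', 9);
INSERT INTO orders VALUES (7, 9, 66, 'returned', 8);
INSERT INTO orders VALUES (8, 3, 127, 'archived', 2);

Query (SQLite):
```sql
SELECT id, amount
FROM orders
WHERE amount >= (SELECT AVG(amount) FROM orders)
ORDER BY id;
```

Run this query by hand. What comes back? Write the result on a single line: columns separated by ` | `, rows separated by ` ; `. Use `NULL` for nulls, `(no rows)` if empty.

2 | 239 ; 3 | 146 ; 6 | 180 ; 8 | 127

Scalar subquery: AVG(amount) over all orders rows = 106.875.
Keep rows where amount >= that value.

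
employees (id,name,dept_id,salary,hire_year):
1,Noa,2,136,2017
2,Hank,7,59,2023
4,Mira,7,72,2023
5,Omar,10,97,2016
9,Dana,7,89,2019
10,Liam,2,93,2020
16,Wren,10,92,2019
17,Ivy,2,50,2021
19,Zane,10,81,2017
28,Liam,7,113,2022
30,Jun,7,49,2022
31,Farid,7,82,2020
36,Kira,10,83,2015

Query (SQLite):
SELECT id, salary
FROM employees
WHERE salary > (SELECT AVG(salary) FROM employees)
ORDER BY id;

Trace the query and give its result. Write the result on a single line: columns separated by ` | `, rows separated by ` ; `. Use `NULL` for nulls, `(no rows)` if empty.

Scalar subquery: AVG(salary) over all employees rows = 84.307692 (≈; comparison uses full precision).
Keep rows where salary > that value.

1 | 136 ; 5 | 97 ; 9 | 89 ; 10 | 93 ; 16 | 92 ; 28 | 113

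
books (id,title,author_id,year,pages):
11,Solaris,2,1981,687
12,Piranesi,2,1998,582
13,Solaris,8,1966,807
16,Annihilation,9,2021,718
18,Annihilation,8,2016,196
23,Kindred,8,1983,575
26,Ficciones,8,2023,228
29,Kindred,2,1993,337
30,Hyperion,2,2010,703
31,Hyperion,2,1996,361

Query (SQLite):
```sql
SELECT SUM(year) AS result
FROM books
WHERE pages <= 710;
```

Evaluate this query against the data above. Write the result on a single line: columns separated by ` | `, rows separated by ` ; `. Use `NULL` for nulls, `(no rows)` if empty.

16000

Rows where pages <= 710 → year values: [1981, 1998, 2016, 1983, 2023, 1993, 2010, 1996].
SUM of non-NULL values = 16000.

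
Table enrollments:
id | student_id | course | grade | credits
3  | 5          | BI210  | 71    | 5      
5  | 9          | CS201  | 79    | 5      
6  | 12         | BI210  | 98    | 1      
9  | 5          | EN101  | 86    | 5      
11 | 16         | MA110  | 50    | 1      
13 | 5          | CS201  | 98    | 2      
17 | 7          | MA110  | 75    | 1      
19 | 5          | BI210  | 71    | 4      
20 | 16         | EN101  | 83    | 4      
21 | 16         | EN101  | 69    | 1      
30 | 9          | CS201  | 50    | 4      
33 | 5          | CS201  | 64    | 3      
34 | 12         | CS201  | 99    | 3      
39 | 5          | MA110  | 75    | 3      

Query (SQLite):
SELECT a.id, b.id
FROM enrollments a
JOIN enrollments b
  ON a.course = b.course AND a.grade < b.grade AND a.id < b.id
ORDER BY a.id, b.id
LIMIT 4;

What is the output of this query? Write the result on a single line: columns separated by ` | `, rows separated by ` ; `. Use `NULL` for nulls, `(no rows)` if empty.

Pairs (a,b) with same course, a.grade < b.grade, a.id < b.id.
course groups: BI210:{3,6,19} CS201:{5,13,30,33,34} EN101:{9,20,21} MA110:{11,17,39}
Ordered by (a.id, b.id); first 4.

3 | 6 ; 5 | 13 ; 5 | 34 ; 11 | 17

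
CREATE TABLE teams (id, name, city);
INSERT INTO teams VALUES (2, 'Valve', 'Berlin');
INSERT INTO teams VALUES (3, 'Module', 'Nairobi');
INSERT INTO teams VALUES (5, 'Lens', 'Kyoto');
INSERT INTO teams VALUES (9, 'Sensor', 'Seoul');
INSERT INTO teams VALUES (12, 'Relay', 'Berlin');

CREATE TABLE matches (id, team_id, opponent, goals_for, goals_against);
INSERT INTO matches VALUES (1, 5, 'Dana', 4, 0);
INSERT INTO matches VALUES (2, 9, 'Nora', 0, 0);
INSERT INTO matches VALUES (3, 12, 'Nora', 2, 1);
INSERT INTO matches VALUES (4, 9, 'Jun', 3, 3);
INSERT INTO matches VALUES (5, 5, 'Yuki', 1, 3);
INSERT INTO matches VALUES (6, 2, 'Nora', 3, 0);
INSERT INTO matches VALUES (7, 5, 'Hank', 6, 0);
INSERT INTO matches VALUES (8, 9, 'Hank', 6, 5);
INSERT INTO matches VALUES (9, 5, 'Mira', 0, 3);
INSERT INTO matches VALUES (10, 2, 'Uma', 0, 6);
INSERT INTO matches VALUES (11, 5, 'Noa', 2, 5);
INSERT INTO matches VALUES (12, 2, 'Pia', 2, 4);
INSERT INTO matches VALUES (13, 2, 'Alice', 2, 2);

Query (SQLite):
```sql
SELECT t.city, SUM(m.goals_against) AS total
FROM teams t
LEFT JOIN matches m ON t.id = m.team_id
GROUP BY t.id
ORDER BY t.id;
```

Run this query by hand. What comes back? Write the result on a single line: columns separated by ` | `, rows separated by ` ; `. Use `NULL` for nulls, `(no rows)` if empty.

Berlin | 12 ; Nairobi | NULL ; Kyoto | 11 ; Seoul | 8 ; Berlin | 1

LEFT JOIN keeps every teams row; unmatched ones get NULL for matches columns.
Group by teams.id and compute SUM(m.goals_against). SUM over an all-NULL group is NULL.
  2: ids {6, 10, 12, 13} → SUM(m.goals_against)=12
  3: ids {—} → SUM(m.goals_against)=NULL
  5: ids {1, 5, 7, 9, 11} → SUM(m.goals_against)=11
  9: ids {2, 4, 8} → SUM(m.goals_against)=8
  12: ids {3} → SUM(m.goals_against)=1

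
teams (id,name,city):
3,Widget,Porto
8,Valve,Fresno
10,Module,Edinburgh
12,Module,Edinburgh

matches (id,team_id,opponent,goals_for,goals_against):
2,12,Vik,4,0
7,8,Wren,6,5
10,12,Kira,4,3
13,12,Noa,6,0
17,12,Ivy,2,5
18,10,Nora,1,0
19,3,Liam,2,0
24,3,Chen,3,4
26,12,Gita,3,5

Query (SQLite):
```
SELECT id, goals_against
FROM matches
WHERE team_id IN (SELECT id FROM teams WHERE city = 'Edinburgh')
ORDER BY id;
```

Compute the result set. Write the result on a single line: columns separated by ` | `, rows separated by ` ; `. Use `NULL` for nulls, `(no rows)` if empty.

Inner query: teams.id where city = 'Edinburgh'.
Outer: keep matches rows whose team_id is in that set.
Inner query → {10, 12}

2 | 0 ; 10 | 3 ; 13 | 0 ; 17 | 5 ; 18 | 0 ; 26 | 5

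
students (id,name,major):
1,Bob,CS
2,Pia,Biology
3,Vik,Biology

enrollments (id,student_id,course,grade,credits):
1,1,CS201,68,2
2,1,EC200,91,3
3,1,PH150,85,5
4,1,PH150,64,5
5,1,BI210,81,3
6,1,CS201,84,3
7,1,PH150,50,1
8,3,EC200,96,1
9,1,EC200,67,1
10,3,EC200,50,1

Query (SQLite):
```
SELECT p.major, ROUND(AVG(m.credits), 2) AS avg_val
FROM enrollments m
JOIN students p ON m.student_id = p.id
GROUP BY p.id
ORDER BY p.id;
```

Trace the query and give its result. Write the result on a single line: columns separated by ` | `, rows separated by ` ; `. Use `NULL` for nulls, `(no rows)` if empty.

CS | 2.88 ; Biology | 1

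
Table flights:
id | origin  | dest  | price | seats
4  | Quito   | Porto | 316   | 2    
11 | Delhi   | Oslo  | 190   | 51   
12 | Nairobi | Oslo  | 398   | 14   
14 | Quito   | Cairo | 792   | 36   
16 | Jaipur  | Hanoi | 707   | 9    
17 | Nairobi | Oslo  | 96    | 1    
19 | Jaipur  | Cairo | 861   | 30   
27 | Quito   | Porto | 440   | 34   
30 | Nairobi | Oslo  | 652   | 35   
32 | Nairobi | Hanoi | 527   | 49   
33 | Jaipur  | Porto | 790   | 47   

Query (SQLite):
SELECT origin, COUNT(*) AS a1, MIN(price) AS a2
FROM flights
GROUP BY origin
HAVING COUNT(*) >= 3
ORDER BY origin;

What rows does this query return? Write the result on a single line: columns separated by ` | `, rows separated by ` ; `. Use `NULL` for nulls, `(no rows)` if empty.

Group flights by origin.
Per group compute: COUNT(*), MIN(price).
HAVING: drop groups with fewer than 3 rows.
  Delhi: ids {11} → COUNT(*)=1, MIN(price)=190
  Jaipur: ids {16, 19, 33} → COUNT(*)=3, MIN(price)=707
  Nairobi: ids {12, 17, 30, 32} → COUNT(*)=4, MIN(price)=96
  Quito: ids {4, 14, 27} → COUNT(*)=3, MIN(price)=316

Jaipur | 3 | 707 ; Nairobi | 4 | 96 ; Quito | 3 | 316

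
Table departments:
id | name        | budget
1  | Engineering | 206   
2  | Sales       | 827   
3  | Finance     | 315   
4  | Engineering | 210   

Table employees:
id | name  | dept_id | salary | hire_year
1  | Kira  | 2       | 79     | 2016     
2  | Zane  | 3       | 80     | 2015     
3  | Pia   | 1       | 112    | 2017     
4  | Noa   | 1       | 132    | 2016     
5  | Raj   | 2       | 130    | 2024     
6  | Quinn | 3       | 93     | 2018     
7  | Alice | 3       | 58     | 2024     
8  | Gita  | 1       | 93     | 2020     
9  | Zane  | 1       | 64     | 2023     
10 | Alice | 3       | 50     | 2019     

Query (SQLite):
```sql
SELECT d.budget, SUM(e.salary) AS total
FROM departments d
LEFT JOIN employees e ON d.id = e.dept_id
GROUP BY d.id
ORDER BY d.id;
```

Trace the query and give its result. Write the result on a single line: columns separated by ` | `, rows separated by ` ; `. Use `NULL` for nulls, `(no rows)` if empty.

LEFT JOIN keeps every departments row; unmatched ones get NULL for employees columns.
Group by departments.id and compute SUM(e.salary). SUM over an all-NULL group is NULL.
  1: ids {3, 4, 8, 9} → SUM(e.salary)=401
  2: ids {1, 5} → SUM(e.salary)=209
  3: ids {2, 6, 7, 10} → SUM(e.salary)=281
  4: ids {—} → SUM(e.salary)=NULL

206 | 401 ; 827 | 209 ; 315 | 281 ; 210 | NULL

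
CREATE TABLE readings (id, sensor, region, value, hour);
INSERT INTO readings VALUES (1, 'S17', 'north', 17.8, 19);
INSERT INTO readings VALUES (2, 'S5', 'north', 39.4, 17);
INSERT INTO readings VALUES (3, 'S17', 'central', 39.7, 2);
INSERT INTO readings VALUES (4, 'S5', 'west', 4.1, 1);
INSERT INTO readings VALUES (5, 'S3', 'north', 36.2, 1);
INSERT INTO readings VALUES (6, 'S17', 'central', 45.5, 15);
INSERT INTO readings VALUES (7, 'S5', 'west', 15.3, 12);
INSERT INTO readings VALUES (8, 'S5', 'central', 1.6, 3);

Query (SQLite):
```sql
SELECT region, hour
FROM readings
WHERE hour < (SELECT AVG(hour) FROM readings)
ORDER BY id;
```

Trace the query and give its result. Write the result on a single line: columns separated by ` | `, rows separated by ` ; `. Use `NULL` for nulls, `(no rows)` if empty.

Scalar subquery: AVG(hour) over all readings rows = 8.75.
Keep rows where hour < that value.

central | 2 ; west | 1 ; north | 1 ; central | 3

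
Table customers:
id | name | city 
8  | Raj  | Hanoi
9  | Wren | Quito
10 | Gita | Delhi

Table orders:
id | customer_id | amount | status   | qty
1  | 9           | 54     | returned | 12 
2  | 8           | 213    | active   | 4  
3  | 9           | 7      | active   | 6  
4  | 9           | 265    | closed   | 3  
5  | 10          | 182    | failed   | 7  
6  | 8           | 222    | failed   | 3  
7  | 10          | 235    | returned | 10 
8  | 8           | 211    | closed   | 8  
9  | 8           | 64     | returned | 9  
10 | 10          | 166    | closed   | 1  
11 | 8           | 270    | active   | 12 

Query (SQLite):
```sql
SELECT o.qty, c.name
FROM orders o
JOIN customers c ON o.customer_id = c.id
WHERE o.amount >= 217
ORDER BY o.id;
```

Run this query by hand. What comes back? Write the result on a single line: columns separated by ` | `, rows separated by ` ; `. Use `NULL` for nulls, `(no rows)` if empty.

3 | Wren ; 3 | Raj ; 10 | Gita ; 12 | Raj

Each orders row matches the customers row where customer_id = customers.id.
Then keep rows with o.amount >= 217.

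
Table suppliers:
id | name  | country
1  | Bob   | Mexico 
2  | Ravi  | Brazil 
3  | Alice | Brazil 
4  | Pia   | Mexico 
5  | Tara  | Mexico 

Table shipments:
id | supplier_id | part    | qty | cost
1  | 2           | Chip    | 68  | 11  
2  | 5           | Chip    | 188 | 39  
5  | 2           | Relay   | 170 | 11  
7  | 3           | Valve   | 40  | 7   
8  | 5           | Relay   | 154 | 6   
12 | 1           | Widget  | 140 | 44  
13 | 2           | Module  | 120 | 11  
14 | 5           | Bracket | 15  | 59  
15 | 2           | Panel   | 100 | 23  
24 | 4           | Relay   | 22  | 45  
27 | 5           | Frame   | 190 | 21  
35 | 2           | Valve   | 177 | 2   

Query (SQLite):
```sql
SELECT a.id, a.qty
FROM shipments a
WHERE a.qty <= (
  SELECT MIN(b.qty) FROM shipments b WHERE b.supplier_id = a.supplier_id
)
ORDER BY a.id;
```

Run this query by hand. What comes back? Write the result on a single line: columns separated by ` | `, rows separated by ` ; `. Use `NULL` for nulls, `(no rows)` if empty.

1 | 68 ; 7 | 40 ; 12 | 140 ; 14 | 15 ; 24 | 22

For each shipments row a, compute MIN(qty) over rows sharing a.supplier_id.
Keep row a if a.qty <= that per-group MIN.
  supplier_id=1: MIN(qty) = 140
  supplier_id=2: MIN(qty) = 68
  supplier_id=3: MIN(qty) = 40
  supplier_id=4: MIN(qty) = 22
  supplier_id=5: MIN(qty) = 15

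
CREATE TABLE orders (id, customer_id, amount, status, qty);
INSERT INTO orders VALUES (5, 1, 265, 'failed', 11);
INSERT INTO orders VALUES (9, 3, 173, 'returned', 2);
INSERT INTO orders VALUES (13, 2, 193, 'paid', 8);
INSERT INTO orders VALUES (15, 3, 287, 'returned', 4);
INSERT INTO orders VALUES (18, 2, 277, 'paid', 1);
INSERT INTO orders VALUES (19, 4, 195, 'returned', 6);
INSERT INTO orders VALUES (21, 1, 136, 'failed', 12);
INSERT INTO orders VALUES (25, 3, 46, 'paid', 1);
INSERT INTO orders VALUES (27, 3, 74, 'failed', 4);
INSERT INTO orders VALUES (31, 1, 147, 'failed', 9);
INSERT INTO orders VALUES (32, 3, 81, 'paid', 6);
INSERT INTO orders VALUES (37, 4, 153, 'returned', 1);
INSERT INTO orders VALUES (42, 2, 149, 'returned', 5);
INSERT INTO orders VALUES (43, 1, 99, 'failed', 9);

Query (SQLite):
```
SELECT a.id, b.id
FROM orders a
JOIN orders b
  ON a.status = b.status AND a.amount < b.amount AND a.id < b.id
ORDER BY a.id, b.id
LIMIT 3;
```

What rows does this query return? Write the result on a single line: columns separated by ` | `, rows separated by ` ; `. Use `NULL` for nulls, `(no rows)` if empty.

Pairs (a,b) with same status, a.amount < b.amount, a.id < b.id.
status groups: failed:{5,21,27,31,43} paid:{13,18,25,32} returned:{9,15,19,37,42}
Ordered by (a.id, b.id); first 3.

9 | 15 ; 9 | 19 ; 13 | 18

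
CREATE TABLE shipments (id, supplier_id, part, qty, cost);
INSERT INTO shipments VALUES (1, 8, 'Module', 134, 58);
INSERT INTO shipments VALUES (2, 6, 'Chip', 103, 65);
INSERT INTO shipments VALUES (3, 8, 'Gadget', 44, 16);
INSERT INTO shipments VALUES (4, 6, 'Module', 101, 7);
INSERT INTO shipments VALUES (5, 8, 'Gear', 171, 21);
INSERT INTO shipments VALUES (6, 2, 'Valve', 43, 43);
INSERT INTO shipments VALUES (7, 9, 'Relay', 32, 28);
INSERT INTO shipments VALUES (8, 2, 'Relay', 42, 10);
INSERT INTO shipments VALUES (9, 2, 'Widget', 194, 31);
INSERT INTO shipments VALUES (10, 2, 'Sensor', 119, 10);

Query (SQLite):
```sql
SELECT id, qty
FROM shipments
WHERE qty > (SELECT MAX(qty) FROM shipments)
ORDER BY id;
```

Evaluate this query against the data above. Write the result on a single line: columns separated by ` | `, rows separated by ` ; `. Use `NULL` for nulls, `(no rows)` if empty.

Scalar subquery: MAX(qty) over all shipments rows = 194.
Keep rows where qty > that value.

(no rows)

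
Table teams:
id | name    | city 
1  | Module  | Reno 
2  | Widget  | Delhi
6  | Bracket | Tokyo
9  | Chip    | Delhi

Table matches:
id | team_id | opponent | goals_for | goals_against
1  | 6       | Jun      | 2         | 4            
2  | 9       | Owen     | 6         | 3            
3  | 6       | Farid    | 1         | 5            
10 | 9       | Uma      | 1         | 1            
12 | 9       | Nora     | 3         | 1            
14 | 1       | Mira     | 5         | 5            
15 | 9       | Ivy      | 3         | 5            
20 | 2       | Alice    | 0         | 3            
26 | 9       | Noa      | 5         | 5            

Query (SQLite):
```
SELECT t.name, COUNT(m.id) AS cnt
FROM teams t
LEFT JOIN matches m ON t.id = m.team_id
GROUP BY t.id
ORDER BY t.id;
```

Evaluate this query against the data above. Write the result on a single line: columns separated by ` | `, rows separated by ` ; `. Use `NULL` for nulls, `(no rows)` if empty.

Module | 1 ; Widget | 1 ; Bracket | 2 ; Chip | 5

LEFT JOIN keeps every teams row; unmatched ones get NULL for matches columns.
Group by teams.id and compute COUNT(m.id). COUNT(col) of an all-NULL group is 0.
  1: ids {14} → COUNT(m.id)=1
  2: ids {20} → COUNT(m.id)=1
  6: ids {1, 3} → COUNT(m.id)=2
  9: ids {2, 10, 12, 15, 26} → COUNT(m.id)=5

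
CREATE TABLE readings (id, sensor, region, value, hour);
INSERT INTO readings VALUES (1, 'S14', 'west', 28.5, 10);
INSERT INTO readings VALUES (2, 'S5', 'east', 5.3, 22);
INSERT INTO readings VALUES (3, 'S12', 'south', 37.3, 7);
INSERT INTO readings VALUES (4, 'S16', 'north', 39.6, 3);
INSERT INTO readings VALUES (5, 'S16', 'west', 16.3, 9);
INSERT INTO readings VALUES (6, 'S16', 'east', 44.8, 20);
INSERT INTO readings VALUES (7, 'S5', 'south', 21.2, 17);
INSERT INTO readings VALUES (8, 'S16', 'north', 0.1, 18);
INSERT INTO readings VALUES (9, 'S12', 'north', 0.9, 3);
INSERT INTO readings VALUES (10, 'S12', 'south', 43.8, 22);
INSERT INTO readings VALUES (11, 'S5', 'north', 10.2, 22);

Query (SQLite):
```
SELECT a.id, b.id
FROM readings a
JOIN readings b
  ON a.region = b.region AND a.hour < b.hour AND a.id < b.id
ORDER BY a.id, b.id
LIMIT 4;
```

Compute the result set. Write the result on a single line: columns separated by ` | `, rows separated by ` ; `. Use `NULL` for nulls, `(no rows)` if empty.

Pairs (a,b) with same region, a.hour < b.hour, a.id < b.id.
region groups: east:{2,6} north:{4,8,9,11} south:{3,7,10} west:{1,5}
Ordered by (a.id, b.id); first 4.

3 | 7 ; 3 | 10 ; 4 | 8 ; 4 | 11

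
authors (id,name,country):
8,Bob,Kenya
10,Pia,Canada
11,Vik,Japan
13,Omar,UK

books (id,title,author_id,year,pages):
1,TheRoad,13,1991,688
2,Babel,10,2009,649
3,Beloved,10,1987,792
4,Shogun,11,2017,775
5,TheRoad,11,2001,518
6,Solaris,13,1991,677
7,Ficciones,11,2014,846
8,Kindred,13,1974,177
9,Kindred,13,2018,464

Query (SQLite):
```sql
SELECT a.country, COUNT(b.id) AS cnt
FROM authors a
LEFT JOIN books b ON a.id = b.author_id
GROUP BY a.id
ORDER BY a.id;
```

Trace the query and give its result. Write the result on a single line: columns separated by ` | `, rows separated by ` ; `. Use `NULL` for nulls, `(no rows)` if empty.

Kenya | 0 ; Canada | 2 ; Japan | 3 ; UK | 4

LEFT JOIN keeps every authors row; unmatched ones get NULL for books columns.
Group by authors.id and compute COUNT(b.id). COUNT(col) of an all-NULL group is 0.
  8: ids {—} → COUNT(b.id)=0
  10: ids {2, 3} → COUNT(b.id)=2
  11: ids {4, 5, 7} → COUNT(b.id)=3
  13: ids {1, 6, 8, 9} → COUNT(b.id)=4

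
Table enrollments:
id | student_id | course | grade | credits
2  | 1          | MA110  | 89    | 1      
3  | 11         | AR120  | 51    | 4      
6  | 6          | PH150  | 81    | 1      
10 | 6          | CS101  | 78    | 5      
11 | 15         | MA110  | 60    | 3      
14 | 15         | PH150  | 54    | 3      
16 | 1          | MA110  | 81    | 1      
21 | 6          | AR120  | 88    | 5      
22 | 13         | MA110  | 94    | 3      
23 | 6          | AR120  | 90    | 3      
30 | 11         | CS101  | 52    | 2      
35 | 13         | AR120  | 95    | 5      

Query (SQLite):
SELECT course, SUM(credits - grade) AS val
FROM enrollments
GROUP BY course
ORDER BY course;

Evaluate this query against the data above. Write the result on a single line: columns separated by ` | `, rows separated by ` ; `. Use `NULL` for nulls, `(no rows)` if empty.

AR120 | -307 ; CS101 | -123 ; MA110 | -316 ; PH150 | -131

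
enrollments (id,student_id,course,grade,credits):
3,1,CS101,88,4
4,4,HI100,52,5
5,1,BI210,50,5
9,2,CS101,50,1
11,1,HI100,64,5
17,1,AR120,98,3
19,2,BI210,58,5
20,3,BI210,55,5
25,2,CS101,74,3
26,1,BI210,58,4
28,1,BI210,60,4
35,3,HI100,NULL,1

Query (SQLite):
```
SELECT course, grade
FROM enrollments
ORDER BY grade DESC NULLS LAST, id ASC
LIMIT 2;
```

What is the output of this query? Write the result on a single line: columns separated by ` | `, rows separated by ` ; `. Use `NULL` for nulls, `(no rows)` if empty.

AR120 | 98 ; CS101 | 88

Sort by grade desc, tiebreak id asc: (98, id=17), (88, id=3), (74, id=25), (64, id=11), (60, id=28) …. Take first 2.
NULLS LAST: NULL grade rows go after all non-NULL rows (among themselves ordered by id asc).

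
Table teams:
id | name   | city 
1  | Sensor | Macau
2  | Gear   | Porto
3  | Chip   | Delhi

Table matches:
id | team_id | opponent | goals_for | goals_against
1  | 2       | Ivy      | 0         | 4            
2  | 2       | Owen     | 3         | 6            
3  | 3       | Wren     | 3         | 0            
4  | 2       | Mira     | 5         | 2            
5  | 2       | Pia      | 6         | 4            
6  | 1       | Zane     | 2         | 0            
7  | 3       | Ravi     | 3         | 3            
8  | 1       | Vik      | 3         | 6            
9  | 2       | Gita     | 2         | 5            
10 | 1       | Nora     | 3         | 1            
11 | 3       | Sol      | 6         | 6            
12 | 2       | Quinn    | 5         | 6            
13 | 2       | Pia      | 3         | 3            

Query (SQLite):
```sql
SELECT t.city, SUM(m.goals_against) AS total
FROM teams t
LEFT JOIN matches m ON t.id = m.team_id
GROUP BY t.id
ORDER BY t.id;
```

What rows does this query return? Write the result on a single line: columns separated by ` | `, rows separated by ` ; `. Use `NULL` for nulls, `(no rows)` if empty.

Macau | 7 ; Porto | 30 ; Delhi | 9

LEFT JOIN keeps every teams row; unmatched ones get NULL for matches columns.
Group by teams.id and compute SUM(m.goals_against). SUM over an all-NULL group is NULL.
  1: ids {6, 8, 10} → SUM(m.goals_against)=7
  2: ids {1, 2, 4, 5, 9, 12, 13} → SUM(m.goals_against)=30
  3: ids {3, 7, 11} → SUM(m.goals_against)=9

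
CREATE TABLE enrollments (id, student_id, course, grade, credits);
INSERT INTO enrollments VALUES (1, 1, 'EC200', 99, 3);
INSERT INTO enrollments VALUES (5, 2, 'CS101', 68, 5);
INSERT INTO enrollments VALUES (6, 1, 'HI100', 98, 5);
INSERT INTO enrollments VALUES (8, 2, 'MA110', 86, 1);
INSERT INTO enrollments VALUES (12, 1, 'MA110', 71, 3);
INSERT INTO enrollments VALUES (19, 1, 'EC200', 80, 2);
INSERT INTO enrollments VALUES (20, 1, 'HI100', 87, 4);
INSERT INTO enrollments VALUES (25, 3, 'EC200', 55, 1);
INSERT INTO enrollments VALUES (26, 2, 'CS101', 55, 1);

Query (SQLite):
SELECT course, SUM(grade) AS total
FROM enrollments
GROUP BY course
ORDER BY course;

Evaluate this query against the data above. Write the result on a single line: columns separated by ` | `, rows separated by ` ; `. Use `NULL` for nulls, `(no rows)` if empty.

Partition enrollments by course; compute SUM(grade) within each group.
  CS101: ids {5, 26} → SUM(grade)=123
  EC200: ids {1, 19, 25} → SUM(grade)=234
  HI100: ids {6, 20} → SUM(grade)=185
  MA110: ids {8, 12} → SUM(grade)=157

CS101 | 123 ; EC200 | 234 ; HI100 | 185 ; MA110 | 157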